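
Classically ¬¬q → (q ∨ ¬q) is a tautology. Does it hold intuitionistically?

This is a variant of double-negation elimination (deriving excluded middle from double negation), which is not intuitionistically valid.
A Kripke countermodel: worlds 0, 1; order generated by 0 ≤ 1; atoms true at each world — 0:{}; 1:{q}.
0 ⊮ ¬¬q → (q ∨ ¬q): already at 0 itself, 0 ⊩ ¬¬q but 0 ⊮ q ∨ ¬q.
0 ⊮ q ∨ ¬q: neither disjunct is forced at 0.
0 lacks atom q, so 0 ⊮ q.
So the root 0 does not force the formula.

No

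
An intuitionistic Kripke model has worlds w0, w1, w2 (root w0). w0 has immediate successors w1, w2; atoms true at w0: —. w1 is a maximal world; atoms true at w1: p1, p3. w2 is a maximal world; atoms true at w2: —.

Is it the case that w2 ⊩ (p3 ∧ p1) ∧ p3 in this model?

No

w2 ⊮ (p3 ∧ p1) ∧ p3 since w2 fails p3 ∧ p1.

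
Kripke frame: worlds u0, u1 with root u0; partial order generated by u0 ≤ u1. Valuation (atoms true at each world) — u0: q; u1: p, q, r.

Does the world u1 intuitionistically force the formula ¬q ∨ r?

Yes

u1 ⊩ ¬q ∨ r via the disjunct r.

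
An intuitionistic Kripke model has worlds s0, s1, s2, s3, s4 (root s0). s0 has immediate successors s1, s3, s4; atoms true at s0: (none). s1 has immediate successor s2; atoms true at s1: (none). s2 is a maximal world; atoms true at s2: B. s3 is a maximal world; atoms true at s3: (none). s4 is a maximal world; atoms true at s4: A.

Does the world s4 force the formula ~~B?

s4 ||-/- ~~B since s4 is accessible from s4 and s4 ||- ~B.
s4 ||- ~B: no world accessible from s4 forces B.

No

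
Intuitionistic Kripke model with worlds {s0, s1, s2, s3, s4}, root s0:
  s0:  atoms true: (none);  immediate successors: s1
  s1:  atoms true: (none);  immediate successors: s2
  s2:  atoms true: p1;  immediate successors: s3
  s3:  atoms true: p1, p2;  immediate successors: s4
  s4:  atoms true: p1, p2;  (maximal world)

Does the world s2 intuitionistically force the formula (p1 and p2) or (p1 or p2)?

s2 forces (p1 and p2) or (p1 or p2) via the disjunct p1 or p2.

Yes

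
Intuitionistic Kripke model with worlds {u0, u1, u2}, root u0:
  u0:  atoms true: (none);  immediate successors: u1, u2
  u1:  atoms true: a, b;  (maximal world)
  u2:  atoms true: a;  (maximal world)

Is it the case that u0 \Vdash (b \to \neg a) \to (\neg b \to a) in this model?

u0 \Vdash (b \to \neg a) \to (\neg b \to a): every world accessible from u0 that forces b \to \neg a (namely u2) also forces \neg b \to a.

Yes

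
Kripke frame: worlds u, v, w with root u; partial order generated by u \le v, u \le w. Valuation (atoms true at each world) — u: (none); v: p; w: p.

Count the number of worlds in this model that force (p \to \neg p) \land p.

u: does not force it — u \nVdash (p \to \neg p) \land p since u fails p \to \neg p.
v: does not force it — v \nVdash (p \to \neg p) \land p since v fails p \to \neg p.
w: does not force it — w \nVdash (p \to \neg p) \land p since w fails p \to \neg p.
Worlds forcing the formula: { }.

0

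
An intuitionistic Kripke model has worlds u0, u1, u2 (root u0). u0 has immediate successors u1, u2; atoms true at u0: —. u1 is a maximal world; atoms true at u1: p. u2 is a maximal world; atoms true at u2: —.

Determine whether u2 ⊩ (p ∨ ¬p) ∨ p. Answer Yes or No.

Yes

u2 ⊩ (p ∨ ¬p) ∨ p via the disjunct p ∨ ¬p.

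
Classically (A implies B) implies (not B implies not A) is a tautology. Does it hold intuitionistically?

This is the forward direction of contraposition, which is intuitionistically derivable.
Assume A implies B and not B. If A held then B would follow, contradicting not B; so not A.

Yes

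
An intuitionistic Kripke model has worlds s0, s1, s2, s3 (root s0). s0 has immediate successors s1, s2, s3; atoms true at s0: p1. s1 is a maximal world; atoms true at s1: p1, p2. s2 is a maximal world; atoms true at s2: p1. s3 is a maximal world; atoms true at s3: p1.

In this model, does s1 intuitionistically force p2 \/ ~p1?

Yes

s1 ||- p2 \/ ~p1 via the disjunct p2.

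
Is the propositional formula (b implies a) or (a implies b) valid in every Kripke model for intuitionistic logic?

No

This is the Gödel–Dummett linearity axiom, which is not intuitionistically valid.
A Kripke countermodel: worlds s0, s1, s2; order generated by s0 <= s1, s0 <= s2; atoms true at each world — s0:{}; s1:{b}; s2:{a}.
s0 does not force (b implies a) or (a implies b): neither disjunct is forced at s0.
s0 does not force b implies a: at the accessible world s1, s1 forces b but s1 does not force a.
s1 lacks atom a, so s1 does not force a.
So the root s0 does not force the formula.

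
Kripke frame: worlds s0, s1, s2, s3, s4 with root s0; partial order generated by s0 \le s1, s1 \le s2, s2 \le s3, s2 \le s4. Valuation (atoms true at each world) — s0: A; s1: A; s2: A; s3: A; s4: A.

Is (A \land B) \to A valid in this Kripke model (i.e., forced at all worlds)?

s0 \Vdash (A \land B) \to A vacuously: no world accessible from s0 forces the antecedent A \land B.
Since the root s0 forces (A \land B) \to A and forcing is persistent (monotone upward), every world forces it.

Yes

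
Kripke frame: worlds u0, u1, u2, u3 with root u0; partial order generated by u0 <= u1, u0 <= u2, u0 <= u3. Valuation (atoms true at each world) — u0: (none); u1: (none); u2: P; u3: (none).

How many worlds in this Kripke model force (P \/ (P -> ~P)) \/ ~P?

u0: does not force it — u0 ||-/- (P \/ (P -> ~P)) \/ ~P: neither disjunct is forced at u0.
u1: forces it.
u2: forces it.
u3: forces it.
Worlds forcing the formula: {u1, u2, u3}.

3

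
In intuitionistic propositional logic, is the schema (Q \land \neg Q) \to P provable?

This is an instance of ex falso quodlibet, which is intuitionistically derivable.
No world can force both Q and \neg Q, so the antecedent Q \land \neg Q is never forced and the implication holds vacuously at every world.

Yes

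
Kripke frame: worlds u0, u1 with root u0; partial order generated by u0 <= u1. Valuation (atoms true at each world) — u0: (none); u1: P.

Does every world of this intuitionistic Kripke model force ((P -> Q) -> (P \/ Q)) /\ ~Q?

Yes

u0 ||- ((P -> Q) -> (P \/ Q)) /\ ~Q since u0 forces both conjuncts.
Since the root u0 forces ((P -> Q) -> (P \/ Q)) /\ ~Q and forcing is persistent (monotone upward), every world forces it.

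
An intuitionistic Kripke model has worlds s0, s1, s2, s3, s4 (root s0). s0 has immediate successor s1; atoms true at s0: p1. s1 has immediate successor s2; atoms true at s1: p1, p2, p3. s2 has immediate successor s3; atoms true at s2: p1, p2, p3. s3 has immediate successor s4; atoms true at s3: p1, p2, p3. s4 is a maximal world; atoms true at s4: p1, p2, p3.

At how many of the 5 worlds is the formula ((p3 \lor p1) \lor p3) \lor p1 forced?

s0: forces it.
s1: forces it.
s2: forces it.
s3: forces it.
s4: forces it.
Worlds forcing the formula: {s0, s1, s2, s3, s4}.

5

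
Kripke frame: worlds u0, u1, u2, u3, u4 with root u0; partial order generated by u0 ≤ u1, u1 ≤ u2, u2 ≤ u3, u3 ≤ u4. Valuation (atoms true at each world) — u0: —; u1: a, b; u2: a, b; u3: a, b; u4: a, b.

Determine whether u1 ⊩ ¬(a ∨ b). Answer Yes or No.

u1 ⊮ ¬(a ∨ b) since u1 is accessible from u1 and u1 ⊩ a ∨ b.
u1 ⊩ a ∨ b via the disjunct a.

No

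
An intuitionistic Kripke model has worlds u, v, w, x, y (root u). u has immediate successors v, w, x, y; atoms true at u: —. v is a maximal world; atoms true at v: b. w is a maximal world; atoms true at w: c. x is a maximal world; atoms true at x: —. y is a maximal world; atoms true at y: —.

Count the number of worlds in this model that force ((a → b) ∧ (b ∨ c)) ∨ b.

2

u: does not force it — u ⊮ ((a → b) ∧ (b ∨ c)) ∨ b: neither disjunct is forced at u.
v: forces it.
w: forces it.
x: does not force it.
y: does not force it.
Worlds forcing the formula: {v, w}.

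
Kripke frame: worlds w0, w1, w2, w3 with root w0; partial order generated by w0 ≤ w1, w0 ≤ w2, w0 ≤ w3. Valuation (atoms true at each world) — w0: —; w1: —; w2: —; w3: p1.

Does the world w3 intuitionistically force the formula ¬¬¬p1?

w3 ⊮ ¬¬¬p1 since w3 is accessible from w3 and w3 ⊩ ¬¬p1.
w3 ⊩ ¬¬p1: no world accessible from w3 forces ¬p1.

No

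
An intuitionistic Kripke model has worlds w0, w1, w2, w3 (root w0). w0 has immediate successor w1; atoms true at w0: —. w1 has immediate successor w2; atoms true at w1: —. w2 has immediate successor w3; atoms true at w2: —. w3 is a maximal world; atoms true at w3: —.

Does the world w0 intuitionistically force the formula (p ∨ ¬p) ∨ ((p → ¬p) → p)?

w0 ⊩ (p ∨ ¬p) ∨ ((p → ¬p) → p) via the disjunct p ∨ ¬p.

Yes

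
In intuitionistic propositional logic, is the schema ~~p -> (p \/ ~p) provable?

This is a variant of double-negation elimination (deriving excluded middle from double negation), which is not intuitionistically valid.
A Kripke countermodel: worlds s0, s1; order generated by s0 <= s1; atoms true at each world — s0:{}; s1:{p}.
s0 ||-/- ~~p -> (p \/ ~p): already at s0 itself, s0 ||- ~~p but s0 ||-/- p \/ ~p.
s0 ||-/- p \/ ~p: neither disjunct is forced at s0.
s0 lacks atom p, so s0 ||-/- p.
So the root s0 does not force the formula.

No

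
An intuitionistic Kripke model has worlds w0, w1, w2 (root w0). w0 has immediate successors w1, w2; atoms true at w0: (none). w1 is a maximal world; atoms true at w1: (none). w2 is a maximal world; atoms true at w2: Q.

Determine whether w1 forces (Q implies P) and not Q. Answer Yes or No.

w1 forces (Q implies P) and not Q since w1 forces both conjuncts.

Yes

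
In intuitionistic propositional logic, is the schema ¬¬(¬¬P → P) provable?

This is the double negation of double-negation elimination, which is intuitionistically derivable.
By Glivenko's theorem the double negation of any classical propositional tautology is intuitionistically provable; ¬¬P → P is classically a tautology.

Yes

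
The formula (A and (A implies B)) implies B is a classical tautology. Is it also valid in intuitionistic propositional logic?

This is modus ponens in implicational form, which is intuitionistically derivable.
If a world forces A and A implies B, then applying the implication at that world (which is accessible from itself) gives B.

Yes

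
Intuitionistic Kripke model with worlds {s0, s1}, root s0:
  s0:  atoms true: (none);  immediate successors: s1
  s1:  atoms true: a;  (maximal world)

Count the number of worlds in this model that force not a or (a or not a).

s0: does not force it — s0 does not force not a or (a or not a): neither disjunct is forced at s0.
s1: forces it.
Worlds forcing the formula: {s1}.

1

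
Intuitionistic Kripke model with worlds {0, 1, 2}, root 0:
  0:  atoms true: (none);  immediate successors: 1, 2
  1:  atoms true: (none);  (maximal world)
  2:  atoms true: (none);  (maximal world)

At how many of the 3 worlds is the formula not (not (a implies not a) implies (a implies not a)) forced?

0: does not force it — 0 does not force not (not (a implies not a) implies (a implies not a)) since 0 is accessible from 0 and 0 forces not (a implies not a) implies (a implies not a).
1: does not force it — 1 does not force not (not (a implies not a) implies (a implies not a)) since 1 is accessible from 1 and 1 forces not (a implies not a) implies (a implies not a).
2: does not force it.
Worlds forcing the formula: { }.

0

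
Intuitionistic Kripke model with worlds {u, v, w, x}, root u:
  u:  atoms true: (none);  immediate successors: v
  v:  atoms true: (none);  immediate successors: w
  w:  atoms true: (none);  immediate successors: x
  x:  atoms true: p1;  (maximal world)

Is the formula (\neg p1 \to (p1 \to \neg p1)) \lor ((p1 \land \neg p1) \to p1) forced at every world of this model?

u \Vdash (\neg p1 \to (p1 \to \neg p1)) \lor ((p1 \land \neg p1) \to p1) via the disjunct \neg p1 \to (p1 \to \neg p1).
Since the root u forces (\neg p1 \to (p1 \to \neg p1)) \lor ((p1 \land \neg p1) \to p1) and forcing is persistent (monotone upward), every world forces it.

Yes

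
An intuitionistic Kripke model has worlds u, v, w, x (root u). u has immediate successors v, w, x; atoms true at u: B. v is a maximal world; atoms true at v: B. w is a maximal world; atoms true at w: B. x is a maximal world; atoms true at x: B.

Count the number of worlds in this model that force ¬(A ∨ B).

0

u: does not force it — u ⊮ ¬(A ∨ B) since u is accessible from u and u ⊩ A ∨ B.
v: does not force it.
w: does not force it.
x: does not force it.
Worlds forcing the formula: { }.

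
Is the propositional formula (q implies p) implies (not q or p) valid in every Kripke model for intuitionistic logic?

No

This is the material-implication-as-disjunction principle, which is not intuitionistically valid.
A Kripke countermodel: worlds s0, s1; order generated by s0 <= s1; atoms true at each world — s0:{}; s1:{p,q}.
s0 does not force (q implies p) implies (not q or p): already at s0 itself, s0 forces q implies p but s0 does not force not q or p.
s0 does not force not q or p: neither disjunct is forced at s0.
s0 does not force not q since s1 is accessible from s0 and s1 forces q.
So the root s0 does not force the formula.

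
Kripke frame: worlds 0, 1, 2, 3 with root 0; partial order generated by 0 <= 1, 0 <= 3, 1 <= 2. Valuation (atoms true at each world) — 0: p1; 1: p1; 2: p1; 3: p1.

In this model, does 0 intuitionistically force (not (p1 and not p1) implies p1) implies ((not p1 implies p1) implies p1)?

Yes

0 forces (not (p1 and not p1) implies p1) implies ((not p1 implies p1) implies p1): every world accessible from 0 that forces not (p1 and not p1) implies p1 (namely 0, 1, 2, 3) also forces (not p1 implies p1) implies p1.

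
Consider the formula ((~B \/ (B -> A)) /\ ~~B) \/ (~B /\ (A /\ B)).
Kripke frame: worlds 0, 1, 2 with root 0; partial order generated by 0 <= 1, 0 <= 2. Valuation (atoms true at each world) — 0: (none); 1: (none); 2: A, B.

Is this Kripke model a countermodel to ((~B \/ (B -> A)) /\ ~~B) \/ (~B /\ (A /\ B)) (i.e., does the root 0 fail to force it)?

0 ||-/- ((~B \/ (B -> A)) /\ ~~B) \/ (~B /\ (A /\ B)): neither disjunct is forced at 0.
0 ||-/- (~B \/ (B -> A)) /\ ~~B since 0 fails ~~B.
So the root 0 does not force ((~B \/ (B -> A)) /\ ~~B) \/ (~B /\ (A /\ B)); the model is a countermodel.

Yes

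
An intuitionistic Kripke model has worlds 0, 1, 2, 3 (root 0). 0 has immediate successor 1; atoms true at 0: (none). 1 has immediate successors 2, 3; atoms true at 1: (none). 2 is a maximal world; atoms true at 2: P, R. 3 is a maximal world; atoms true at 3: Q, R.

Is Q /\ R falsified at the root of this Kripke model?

Yes

0 ||-/- Q /\ R since 0 fails Q.
So the root 0 does not force Q /\ R; the model is a countermodel.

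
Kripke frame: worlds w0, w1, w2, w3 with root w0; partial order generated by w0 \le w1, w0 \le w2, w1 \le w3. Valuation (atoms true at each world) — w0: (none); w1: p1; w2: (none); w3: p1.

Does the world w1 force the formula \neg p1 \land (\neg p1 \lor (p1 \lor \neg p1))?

No

w1 \nVdash \neg p1 \land (\neg p1 \lor (p1 \lor \neg p1)) since w1 fails \neg p1.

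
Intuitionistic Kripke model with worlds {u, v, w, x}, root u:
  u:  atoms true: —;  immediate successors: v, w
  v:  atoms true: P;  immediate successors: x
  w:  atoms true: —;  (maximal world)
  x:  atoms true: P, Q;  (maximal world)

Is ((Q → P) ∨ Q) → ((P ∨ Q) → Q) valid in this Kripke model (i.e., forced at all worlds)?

Not every world: u ⊮ ((Q → P) ∨ Q) → ((P ∨ Q) → Q).
u ⊮ ((Q → P) ∨ Q) → ((P ∨ Q) → Q): already at u itself, u ⊩ (Q → P) ∨ Q but u ⊮ (P ∨ Q) → Q.
u ⊮ (P ∨ Q) → Q: at the accessible world v, v ⊩ P ∨ Q but v ⊮ Q.
v lacks atom Q, so v ⊮ Q.

No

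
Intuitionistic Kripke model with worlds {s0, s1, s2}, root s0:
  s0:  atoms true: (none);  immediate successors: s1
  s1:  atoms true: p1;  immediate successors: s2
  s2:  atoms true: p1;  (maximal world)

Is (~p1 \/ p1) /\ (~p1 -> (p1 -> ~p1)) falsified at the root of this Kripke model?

s0 ||-/- (~p1 \/ p1) /\ (~p1 -> (p1 -> ~p1)) since s0 fails ~p1 \/ p1.
So the root s0 does not force (~p1 \/ p1) /\ (~p1 -> (p1 -> ~p1)); the model is a countermodel.

Yes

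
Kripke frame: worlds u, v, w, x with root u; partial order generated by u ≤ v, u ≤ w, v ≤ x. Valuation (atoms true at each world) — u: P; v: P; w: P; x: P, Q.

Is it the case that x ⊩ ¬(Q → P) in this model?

x ⊮ ¬(Q → P) since x is accessible from x and x ⊩ Q → P.
x ⊩ Q → P: every world accessible from x that forces Q (namely x) also forces P.

No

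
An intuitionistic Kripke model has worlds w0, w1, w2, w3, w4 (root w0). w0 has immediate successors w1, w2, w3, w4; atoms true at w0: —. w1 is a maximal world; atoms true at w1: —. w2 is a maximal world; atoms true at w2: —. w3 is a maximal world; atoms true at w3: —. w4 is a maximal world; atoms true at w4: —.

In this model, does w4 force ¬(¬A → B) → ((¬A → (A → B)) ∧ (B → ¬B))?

Yes

w4 ⊩ ¬(¬A → B) → ((¬A → (A → B)) ∧ (B → ¬B)): every world accessible from w4 that forces ¬(¬A → B) (namely w4) also forces (¬A → (A → B)) ∧ (B → ¬B).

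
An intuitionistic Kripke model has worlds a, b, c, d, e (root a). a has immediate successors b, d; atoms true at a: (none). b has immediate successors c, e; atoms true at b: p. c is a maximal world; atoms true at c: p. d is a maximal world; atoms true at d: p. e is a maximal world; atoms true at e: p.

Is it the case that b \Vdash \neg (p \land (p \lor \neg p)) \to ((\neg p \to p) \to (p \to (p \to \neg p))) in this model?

b \Vdash \neg (p \land (p \lor \neg p)) \to ((\neg p \to p) \to (p \to (p \to \neg p))) vacuously: no world accessible from b forces the antecedent \neg (p \land (p \lor \neg p)).

Yes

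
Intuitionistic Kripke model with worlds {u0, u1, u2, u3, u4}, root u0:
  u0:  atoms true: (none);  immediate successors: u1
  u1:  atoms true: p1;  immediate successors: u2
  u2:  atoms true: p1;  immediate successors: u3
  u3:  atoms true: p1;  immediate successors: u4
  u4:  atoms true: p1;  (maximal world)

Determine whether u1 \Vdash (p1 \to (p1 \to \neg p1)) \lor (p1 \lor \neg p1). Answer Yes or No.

u1 \Vdash (p1 \to (p1 \to \neg p1)) \lor (p1 \lor \neg p1) via the disjunct p1 \lor \neg p1.

Yes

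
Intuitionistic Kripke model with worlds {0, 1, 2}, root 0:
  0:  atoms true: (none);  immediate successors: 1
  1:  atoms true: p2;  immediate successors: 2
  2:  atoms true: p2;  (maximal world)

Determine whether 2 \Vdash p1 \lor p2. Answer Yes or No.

Yes

2 \Vdash p1 \lor p2 via the disjunct p2.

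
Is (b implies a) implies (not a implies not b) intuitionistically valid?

Yes

This is the forward direction of contraposition, which is intuitionistically derivable.
Assume b implies a and not a. If b held then a would follow, contradicting not a; so not b.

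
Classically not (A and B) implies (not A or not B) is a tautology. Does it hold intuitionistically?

This is the constructively invalid direction of De Morgan's law for conjunction, which is not intuitionistically valid.
A Kripke countermodel: worlds s0, s1, s2; order generated by s0 <= s1, s0 <= s2; atoms true at each world — s0:{}; s1:{A}; s2:{B}.
s0 does not force not (A and B) implies (not A or not B): already at s0 itself, s0 forces not (A and B) but s0 does not force not A or not B.
s0 does not force not A or not B: neither disjunct is forced at s0.
s0 does not force not A since s1 is accessible from s0 and s1 forces A.
So the root s0 does not force the formula.

No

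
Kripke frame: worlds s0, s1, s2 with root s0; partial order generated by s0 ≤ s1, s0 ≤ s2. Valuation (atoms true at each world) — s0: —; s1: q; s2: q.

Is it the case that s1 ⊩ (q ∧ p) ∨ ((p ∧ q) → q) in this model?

s1 ⊩ (q ∧ p) ∨ ((p ∧ q) → q) via the disjunct (p ∧ q) → q.

Yes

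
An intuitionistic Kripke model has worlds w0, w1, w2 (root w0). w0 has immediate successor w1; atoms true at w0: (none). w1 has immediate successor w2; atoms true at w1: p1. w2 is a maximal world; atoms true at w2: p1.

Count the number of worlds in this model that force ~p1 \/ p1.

2

w0: does not force it — w0 ||-/- ~p1 \/ p1: neither disjunct is forced at w0.
w1: forces it.
w2: forces it.
Worlds forcing the formula: {w1, w2}.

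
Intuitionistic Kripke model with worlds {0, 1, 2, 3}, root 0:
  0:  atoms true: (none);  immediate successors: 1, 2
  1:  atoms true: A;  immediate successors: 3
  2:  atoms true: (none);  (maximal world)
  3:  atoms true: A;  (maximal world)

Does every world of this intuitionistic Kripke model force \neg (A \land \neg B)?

Not every world: 0 \nVdash \neg (A \land \neg B).
0 \nVdash \neg (A \land \neg B) since 1 is accessible from 0 and 1 \Vdash A \land \neg B.
1 \Vdash A \land \neg B since 1 forces both conjuncts.

No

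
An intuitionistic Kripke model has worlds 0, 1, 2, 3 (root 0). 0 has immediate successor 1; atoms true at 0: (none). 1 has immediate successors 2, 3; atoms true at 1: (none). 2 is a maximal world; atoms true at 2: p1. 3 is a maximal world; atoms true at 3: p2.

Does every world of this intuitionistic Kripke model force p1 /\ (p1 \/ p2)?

No

Not every world: 0 ||-/- p1 /\ (p1 \/ p2).
0 ||-/- p1 /\ (p1 \/ p2) since 0 fails p1.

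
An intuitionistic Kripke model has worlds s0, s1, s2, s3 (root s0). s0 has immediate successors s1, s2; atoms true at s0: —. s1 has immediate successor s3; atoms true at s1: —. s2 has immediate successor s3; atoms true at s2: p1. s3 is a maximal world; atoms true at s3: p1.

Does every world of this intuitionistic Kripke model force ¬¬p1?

Yes

s0 ⊩ ¬¬p1: no world accessible from s0 forces ¬p1.
Since the root s0 forces ¬¬p1 and forcing is persistent (monotone upward), every world forces it.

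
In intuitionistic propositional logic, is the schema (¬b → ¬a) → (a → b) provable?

This is the converse of contraposition, which is not intuitionistically valid.
A Kripke countermodel: worlds 0, 1; order generated by 0 ≤ 1; atoms true at each world — 0:{a}; 1:{a,b}.
0 ⊮ (¬b → ¬a) → (a → b): already at 0 itself, 0 ⊩ ¬b → ¬a but 0 ⊮ a → b.
0 ⊮ a → b: already at 0 itself, 0 ⊩ a but 0 ⊮ b.
0 lacks atom b, so 0 ⊮ b.
So the root 0 does not force the formula.

No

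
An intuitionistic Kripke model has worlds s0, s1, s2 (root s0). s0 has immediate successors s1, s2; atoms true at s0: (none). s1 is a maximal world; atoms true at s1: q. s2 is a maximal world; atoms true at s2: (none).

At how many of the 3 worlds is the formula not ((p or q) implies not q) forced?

1

s0: does not force it — s0 does not force not ((p or q) implies not q) since s2 is accessible from s0 and s2 forces (p or q) implies not q.
s1: forces it.
s2: does not force it — s2 does not force not ((p or q) implies not q) since s2 is accessible from s2 and s2 forces (p or q) implies not q.
Worlds forcing the formula: {s1}.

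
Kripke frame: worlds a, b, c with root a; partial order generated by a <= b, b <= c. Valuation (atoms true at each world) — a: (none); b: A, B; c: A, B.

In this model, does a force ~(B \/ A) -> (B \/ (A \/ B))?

Yes

a ||- ~(B \/ A) -> (B \/ (A \/ B)) vacuously: no world accessible from a forces the antecedent ~(B \/ A).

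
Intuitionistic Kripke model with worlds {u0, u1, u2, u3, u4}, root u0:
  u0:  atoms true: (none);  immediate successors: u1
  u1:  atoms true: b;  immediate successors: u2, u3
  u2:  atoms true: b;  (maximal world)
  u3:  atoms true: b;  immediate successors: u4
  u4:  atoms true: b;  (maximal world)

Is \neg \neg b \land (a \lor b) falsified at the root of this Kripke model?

u0 \nVdash \neg \neg b \land (a \lor b) since u0 fails a \lor b.
So the root u0 does not force \neg \neg b \land (a \lor b); the model is a countermodel.

Yes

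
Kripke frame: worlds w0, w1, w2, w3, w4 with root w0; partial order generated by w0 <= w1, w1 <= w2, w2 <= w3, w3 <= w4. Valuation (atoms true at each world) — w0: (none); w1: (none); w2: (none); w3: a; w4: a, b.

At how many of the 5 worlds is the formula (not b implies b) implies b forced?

1

w0: does not force it — w0 does not force (not b implies b) implies b: already at w0 itself, w0 forces not b implies b but w0 does not force b.
w1: does not force it — w1 does not force (not b implies b) implies b: already at w1 itself, w1 forces not b implies b but w1 does not force b.
w2: does not force it.
w3: does not force it.
w4: forces it.
Worlds forcing the formula: {w4}.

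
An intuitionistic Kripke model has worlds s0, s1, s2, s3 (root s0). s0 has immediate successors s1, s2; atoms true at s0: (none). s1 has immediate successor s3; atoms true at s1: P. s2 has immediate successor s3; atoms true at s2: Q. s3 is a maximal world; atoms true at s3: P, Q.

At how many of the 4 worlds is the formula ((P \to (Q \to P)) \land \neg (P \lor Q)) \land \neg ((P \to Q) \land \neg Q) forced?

0

s0: does not force it — s0 \nVdash ((P \to (Q \to P)) \land \neg (P \lor Q)) \land \neg ((P \to Q) \land \neg Q) since s0 fails (P \to (Q \to P)) \land \neg (P \lor Q).
s1: does not force it — s1 \nVdash ((P \to (Q \to P)) \land \neg (P \lor Q)) \land \neg ((P \to Q) \land \neg Q) since s1 fails (P \to (Q \to P)) \land \neg (P \lor Q).
s2: does not force it — s2 \nVdash ((P \to (Q \to P)) \land \neg (P \lor Q)) \land \neg ((P \to Q) \land \neg Q) since s2 fails (P \to (Q \to P)) \land \neg (P \lor Q).
s3: does not force it.
Worlds forcing the formula: { }.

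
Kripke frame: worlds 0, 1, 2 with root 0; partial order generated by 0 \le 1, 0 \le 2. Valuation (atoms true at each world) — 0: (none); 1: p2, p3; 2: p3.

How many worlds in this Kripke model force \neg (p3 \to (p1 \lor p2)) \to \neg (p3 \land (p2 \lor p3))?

1

0: does not force it — 0 \nVdash \neg (p3 \to (p1 \lor p2)) \to \neg (p3 \land (p2 \lor p3)): at the accessible world 2, 2 \Vdash \neg (p3 \to (p1 \lor p2)) but 2 \nVdash \neg (p3 \land (p2 \lor p3)).
1: forces it.
2: does not force it — 2 \nVdash \neg (p3 \to (p1 \lor p2)) \to \neg (p3 \land (p2 \lor p3)): already at 2 itself, 2 \Vdash \neg (p3 \to (p1 \lor p2)) but 2 \nVdash \neg (p3 \land (p2 \lor p3)).
Worlds forcing the formula: {1}.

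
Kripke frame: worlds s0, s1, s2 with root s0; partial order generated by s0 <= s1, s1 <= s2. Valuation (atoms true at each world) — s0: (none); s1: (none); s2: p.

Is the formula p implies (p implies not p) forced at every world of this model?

Not every world: s0 does not force p implies (p implies not p).
s0 does not force p implies (p implies not p): at the accessible world s2, s2 forces p but s2 does not force p implies not p.
s2 does not force p implies not p: already at s2 itself, s2 forces p but s2 does not force not p.

No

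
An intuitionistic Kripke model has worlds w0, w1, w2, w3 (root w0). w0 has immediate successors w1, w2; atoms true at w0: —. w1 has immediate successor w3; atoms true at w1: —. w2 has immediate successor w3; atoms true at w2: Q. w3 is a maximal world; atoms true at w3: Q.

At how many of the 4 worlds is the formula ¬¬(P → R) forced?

4

w0: forces it.
w1: forces it.
w2: forces it.
w3: forces it.
Worlds forcing the formula: {w0, w1, w2, w3}.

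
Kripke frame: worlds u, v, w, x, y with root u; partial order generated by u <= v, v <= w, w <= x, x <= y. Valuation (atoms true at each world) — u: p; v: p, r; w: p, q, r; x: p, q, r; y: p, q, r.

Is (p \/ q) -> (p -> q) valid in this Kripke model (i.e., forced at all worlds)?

No

Not every world: u ||-/- (p \/ q) -> (p -> q).
u ||-/- (p \/ q) -> (p -> q): already at u itself, u ||- p \/ q but u ||-/- p -> q.
u ||-/- p -> q: already at u itself, u ||- p but u ||-/- q.
u lacks atom q, so u ||-/- q.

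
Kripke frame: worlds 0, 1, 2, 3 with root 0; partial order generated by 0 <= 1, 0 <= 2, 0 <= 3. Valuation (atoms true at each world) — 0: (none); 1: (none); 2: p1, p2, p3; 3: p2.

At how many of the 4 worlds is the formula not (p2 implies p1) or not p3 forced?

0: does not force it — 0 does not force not (p2 implies p1) or not p3: neither disjunct is forced at 0.
1: forces it.
2: does not force it.
3: forces it.
Worlds forcing the formula: {1, 3}.

2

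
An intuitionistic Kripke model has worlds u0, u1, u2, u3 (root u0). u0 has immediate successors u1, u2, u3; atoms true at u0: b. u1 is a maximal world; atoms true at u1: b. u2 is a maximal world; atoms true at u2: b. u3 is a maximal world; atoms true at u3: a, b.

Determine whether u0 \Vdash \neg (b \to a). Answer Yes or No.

No

u0 \nVdash \neg (b \to a) since u3 is accessible from u0 and u3 \Vdash b \to a.
u3 \Vdash b \to a: every world accessible from u3 that forces b (namely u3) also forces a.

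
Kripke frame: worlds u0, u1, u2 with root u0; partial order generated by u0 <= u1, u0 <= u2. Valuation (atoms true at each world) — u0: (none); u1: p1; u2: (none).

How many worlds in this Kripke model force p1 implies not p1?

1

u0: does not force it — u0 does not force p1 implies not p1: at the accessible world u1, u1 forces p1 but u1 does not force not p1.
u1: does not force it.
u2: forces it.
Worlds forcing the formula: {u2}.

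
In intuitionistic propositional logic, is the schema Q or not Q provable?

No

This is the law of excluded middle, which is not intuitionistically valid.
A Kripke countermodel: worlds u, v; order generated by u <= v; atoms true at each world — u:{}; v:{Q}.
u does not force Q or not Q: neither disjunct is forced at u.
u lacks atom Q, so u does not force Q.
So the root u does not force the formula.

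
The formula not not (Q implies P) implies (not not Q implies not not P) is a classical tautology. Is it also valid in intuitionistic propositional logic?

This is the distribution of double negation over implication, which is intuitionistically derivable.
Assume not not (Q implies P) and not not Q; suppose not P. Then Q implies P would give not Q (by contraposition), contradicting not not Q; so not (Q implies P), contradicting not not (Q implies P). Hence not not P.

Yes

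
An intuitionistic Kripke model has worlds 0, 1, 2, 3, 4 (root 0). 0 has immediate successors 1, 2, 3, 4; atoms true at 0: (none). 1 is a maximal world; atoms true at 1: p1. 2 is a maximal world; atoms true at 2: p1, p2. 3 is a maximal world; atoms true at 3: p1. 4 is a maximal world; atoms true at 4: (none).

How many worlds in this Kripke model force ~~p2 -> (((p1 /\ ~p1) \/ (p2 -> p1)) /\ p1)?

5

0: forces it.
1: forces it.
2: forces it.
3: forces it.
4: forces it.
Worlds forcing the formula: {0, 1, 2, 3, 4}.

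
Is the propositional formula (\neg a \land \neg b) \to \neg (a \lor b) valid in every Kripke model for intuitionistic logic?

This is a constructively valid De Morgan direction (conjunction of negations to negated disjunction), which is intuitionistically derivable.
If both \neg a and \neg b hold at a world, no accessible world forces a or forces b, so none forces a \lor b.

Yes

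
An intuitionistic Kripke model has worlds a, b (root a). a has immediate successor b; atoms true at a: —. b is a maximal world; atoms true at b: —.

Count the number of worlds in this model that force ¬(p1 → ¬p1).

a: does not force it — a ⊮ ¬(p1 → ¬p1) since a is accessible from a and a ⊩ p1 → ¬p1.
b: does not force it.
Worlds forcing the formula: { }.

0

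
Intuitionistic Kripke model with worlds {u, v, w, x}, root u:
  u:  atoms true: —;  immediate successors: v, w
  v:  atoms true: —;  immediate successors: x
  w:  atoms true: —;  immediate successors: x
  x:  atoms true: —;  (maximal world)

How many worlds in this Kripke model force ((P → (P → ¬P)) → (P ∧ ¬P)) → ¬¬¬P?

4

u: forces it.
v: forces it.
w: forces it.
x: forces it.
Worlds forcing the formula: {u, v, w, x}.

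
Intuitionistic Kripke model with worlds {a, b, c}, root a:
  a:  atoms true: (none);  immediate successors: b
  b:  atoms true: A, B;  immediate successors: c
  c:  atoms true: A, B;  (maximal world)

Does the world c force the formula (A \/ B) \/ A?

c ||- (A \/ B) \/ A via the disjunct A \/ B.

Yes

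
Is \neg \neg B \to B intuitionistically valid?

No

This is double-negation elimination, which is not intuitionistically valid.
A Kripke countermodel: worlds 0, 1; order generated by 0 \le 1; atoms true at each world — 0:{}; 1:{B}.
0 \nVdash \neg \neg B \to B: already at 0 itself, 0 \Vdash \neg \neg B but 0 \nVdash B.
0 lacks atom B, so 0 \nVdash B.
So the root 0 does not force the formula.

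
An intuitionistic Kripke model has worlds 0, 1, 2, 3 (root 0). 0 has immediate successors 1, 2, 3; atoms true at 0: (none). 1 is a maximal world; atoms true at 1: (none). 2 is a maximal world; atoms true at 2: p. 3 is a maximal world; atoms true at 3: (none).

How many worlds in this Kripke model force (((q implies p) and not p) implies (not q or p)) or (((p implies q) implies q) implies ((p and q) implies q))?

4

0: forces it.
1: forces it.
2: forces it.
3: forces it.
Worlds forcing the formula: {0, 1, 2, 3}.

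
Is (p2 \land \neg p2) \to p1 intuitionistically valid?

Yes

This is an instance of ex falso quodlibet, which is intuitionistically derivable.
No world can force both p2 and \neg p2, so the antecedent p2 \land \neg p2 is never forced and the implication holds vacuously at every world.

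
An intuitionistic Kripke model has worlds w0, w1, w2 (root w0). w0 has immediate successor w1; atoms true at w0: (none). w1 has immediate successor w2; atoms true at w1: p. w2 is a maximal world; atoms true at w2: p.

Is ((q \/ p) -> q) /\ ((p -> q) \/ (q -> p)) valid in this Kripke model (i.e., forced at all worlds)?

No

Not every world: w0 ||-/- ((q \/ p) -> q) /\ ((p -> q) \/ (q -> p)).
w0 ||-/- ((q \/ p) -> q) /\ ((p -> q) \/ (q -> p)) since w0 fails (q \/ p) -> q.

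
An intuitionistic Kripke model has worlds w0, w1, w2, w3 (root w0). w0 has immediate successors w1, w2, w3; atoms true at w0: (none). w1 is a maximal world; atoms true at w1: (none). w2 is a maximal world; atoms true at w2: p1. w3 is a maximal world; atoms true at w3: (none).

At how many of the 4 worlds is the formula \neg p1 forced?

2

w0: does not force it — w0 \nVdash \neg p1 since w2 is accessible from w0 and w2 \Vdash p1.
w1: forces it.
w2: does not force it.
w3: forces it.
Worlds forcing the formula: {w1, w3}.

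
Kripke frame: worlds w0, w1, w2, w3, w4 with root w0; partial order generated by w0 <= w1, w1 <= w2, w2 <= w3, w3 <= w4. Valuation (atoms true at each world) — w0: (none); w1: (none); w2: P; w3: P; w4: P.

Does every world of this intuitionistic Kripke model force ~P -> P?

w0 ||- ~P -> P vacuously: no world accessible from w0 forces the antecedent ~P.
Since the root w0 forces ~P -> P and forcing is persistent (monotone upward), every world forces it.

Yes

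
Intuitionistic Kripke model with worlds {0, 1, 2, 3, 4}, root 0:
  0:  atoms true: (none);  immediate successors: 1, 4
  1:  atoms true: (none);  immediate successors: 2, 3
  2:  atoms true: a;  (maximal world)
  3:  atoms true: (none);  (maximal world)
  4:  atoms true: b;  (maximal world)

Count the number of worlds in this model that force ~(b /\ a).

0: forces it.
1: forces it.
2: forces it.
3: forces it.
4: forces it.
Worlds forcing the formula: {0, 1, 2, 3, 4}.

5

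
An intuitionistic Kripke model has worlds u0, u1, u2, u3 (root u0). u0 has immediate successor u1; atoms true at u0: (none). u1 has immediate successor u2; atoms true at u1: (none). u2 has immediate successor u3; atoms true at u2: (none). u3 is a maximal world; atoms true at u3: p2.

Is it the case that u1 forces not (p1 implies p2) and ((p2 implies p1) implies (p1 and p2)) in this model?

u1 does not force not (p1 implies p2) and ((p2 implies p1) implies (p1 and p2)) since u1 fails not (p1 implies p2).

No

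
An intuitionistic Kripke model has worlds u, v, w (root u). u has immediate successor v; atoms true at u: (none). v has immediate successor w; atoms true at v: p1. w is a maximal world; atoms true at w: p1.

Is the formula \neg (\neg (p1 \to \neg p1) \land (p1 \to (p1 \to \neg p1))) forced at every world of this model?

Yes

u \Vdash \neg (\neg (p1 \to \neg p1) \land (p1 \to (p1 \to \neg p1))): no world accessible from u forces \neg (p1 \to \neg p1) \land (p1 \to (p1 \to \neg p1)).
Since the root u forces \neg (\neg (p1 \to \neg p1) \land (p1 \to (p1 \to \neg p1))) and forcing is persistent (monotone upward), every world forces it.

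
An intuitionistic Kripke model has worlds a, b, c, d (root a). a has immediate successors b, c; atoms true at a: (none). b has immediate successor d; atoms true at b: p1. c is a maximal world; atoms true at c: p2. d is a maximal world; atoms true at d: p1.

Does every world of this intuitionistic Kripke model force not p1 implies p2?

Yes

a forces not p1 implies p2: every world accessible from a that forces not p1 (namely c) also forces p2.
Since the root a forces not p1 implies p2 and forcing is persistent (monotone upward), every world forces it.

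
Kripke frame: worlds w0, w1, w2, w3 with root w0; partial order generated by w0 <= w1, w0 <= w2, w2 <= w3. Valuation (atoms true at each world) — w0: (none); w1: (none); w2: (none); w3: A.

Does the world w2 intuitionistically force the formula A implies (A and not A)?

w2 does not force A implies (A and not A): at the accessible world w3, w3 forces A but w3 does not force A and not A.
w3 does not force A and not A since w3 fails not A.

No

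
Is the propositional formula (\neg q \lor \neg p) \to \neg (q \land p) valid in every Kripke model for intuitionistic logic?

Yes

This is a constructively valid De Morgan direction (disjunction of negations to negated conjunction), which is intuitionistically derivable.
If \neg q holds at a world then no accessible world forces q, hence none forces q \land p; likewise for \neg p.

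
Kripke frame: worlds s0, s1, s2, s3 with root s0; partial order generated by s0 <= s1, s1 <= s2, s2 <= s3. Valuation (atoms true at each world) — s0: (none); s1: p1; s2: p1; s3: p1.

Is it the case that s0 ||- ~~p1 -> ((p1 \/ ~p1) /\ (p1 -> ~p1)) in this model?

s0 ||-/- ~~p1 -> ((p1 \/ ~p1) /\ (p1 -> ~p1)): already at s0 itself, s0 ||- ~~p1 but s0 ||-/- (p1 \/ ~p1) /\ (p1 -> ~p1).
s0 ||-/- (p1 \/ ~p1) /\ (p1 -> ~p1) since s0 fails p1 \/ ~p1.

No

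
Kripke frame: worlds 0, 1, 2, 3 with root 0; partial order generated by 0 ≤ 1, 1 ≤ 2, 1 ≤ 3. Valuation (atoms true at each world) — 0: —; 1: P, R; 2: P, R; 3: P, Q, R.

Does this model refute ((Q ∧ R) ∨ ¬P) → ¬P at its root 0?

Yes

0 ⊮ ((Q ∧ R) ∨ ¬P) → ¬P: at the accessible world 3, 3 ⊩ (Q ∧ R) ∨ ¬P but 3 ⊮ ¬P.
3 ⊮ ¬P since 3 is accessible from 3 and 3 ⊩ P.
So the root 0 does not force ((Q ∧ R) ∨ ¬P) → ¬P; the model is a countermodel.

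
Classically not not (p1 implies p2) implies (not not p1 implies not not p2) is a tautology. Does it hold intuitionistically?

Yes

This is the distribution of double negation over implication, which is intuitionistically derivable.
Assume not not (p1 implies p2) and not not p1; suppose not p2. Then p1 implies p2 would give not p1 (by contraposition), contradicting not not p1; so not (p1 implies p2), contradicting not not (p1 implies p2). Hence not not p2.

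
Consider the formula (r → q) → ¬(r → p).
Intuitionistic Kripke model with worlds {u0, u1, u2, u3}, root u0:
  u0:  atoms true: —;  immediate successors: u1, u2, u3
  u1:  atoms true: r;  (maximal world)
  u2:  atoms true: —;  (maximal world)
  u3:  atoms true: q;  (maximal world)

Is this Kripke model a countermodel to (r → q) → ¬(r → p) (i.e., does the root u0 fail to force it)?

u0 ⊮ (r → q) → ¬(r → p): at the accessible world u2, u2 ⊩ r → q but u2 ⊮ ¬(r → p).
u2 ⊮ ¬(r → p) since u2 is accessible from u2 and u2 ⊩ r → p.
u2 ⊩ r → p vacuously: no world accessible from u2 forces the antecedent r.
So the root u0 does not force (r → q) → ¬(r → p); the model is a countermodel.

Yes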